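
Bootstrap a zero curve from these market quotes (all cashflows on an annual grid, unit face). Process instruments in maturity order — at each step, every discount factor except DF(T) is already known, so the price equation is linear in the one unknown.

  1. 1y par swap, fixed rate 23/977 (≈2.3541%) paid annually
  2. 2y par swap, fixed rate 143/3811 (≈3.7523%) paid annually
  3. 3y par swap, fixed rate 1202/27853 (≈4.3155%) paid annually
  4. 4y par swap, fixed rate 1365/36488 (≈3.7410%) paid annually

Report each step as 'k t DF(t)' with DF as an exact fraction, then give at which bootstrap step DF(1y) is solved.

1 1 977/1000
2 2 1857/2000
3 3 4399/5000
4 4 1727/2000
DF(1y) is solved at step 1

step 1 [1y] swap r/1=23/977: DF=(1 − 23/977·(0))/(1+23/977) = 977/1000 ≈ 0.977000
step 2 [2y] swap r/1=143/3811: DF=(1 − 143/3811·(0.977000))/(1+143/3811) = 1857/2000 ≈ 0.928500
step 3 [3y] swap r/1=1202/27853: DF=(1 − 1202/27853·(0.977000+0.928500))/(1+1202/27853) = 4399/5000 ≈ 0.879800
step 4 [4y] swap r/1=1365/36488: DF=(1 − 1365/36488·(0.977000+0.928500+0.879800))/(1+1365/36488) = 1727/2000 ≈ 0.863500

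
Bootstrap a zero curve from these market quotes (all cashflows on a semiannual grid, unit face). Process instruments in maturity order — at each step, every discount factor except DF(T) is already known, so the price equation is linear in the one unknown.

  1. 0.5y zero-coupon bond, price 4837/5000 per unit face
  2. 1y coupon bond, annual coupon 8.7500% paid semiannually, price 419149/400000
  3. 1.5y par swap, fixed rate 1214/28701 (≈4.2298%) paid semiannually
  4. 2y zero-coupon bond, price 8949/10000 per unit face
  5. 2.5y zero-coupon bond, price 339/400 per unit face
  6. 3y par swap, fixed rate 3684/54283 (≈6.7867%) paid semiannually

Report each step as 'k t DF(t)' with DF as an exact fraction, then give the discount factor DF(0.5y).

step 1 [0.5y] zero: DF = P = 4837/5000 ≈ 0.967400
step 2 [1y] bond c/2=7/160: DF=(419149/400000 − 7/160·(0.967400))/(1+7/160) = 4817/5000 ≈ 0.963400
step 3 [1.5y] swap r/2=607/28701: DF=(1 − 607/28701·(0.967400+0.963400))/(1+607/28701) = 9393/10000 ≈ 0.939300
step 4 [2y] zero: DF = P = 8949/10000 ≈ 0.894900
step 5 [2.5y] zero: DF = P = 339/400 ≈ 0.847500
step 6 [3y] swap r/2=1842/54283: DF=(1 − 1842/54283·(0.967400+0.963400+0.939300+0.894900+0.847500))/(1+1842/54283) = 4079/5000 ≈ 0.815800

1 1/2 4837/5000
2 1 4817/5000
3 3/2 9393/10000
4 2 8949/10000
5 5/2 339/400
6 3 4079/5000
DF(0.5y) = 4837/5000 ≈ 0.967400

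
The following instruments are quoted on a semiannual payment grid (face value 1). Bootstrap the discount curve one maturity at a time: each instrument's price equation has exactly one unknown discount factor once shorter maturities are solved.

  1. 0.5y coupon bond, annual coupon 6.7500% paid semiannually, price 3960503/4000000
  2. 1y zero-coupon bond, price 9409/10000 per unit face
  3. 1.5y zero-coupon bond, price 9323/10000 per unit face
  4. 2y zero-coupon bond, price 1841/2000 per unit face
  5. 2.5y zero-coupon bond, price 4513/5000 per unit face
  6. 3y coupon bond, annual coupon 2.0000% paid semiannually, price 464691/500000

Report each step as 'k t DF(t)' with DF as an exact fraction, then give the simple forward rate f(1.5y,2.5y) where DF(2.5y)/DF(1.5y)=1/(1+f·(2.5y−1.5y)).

1 1/2 4789/5000
2 1 9409/10000
3 3/2 9323/10000
4 2 1841/2000
5 5/2 4513/5000
6 3 8741/10000
f(1.5y,2.5y) = ((9323/10000)/(4513/5000) − 1)/(1) = 297/9026 ≈ 3.2905%

step 1 [0.5y] bond c/2=27/800: DF=(3960503/4000000 − 27/800·(0))/(1+27/800) = 4789/5000 ≈ 0.957800
step 2 [1y] zero: DF = P = 9409/10000 ≈ 0.940900
step 3 [1.5y] zero: DF = P = 9323/10000 ≈ 0.932300
step 4 [2y] zero: DF = P = 1841/2000 ≈ 0.920500
step 5 [2.5y] zero: DF = P = 4513/5000 ≈ 0.902600
step 6 [3y] bond c/2=1/100: DF=(464691/500000 − 1/100·(0.957800+0.940900+0.932300+0.920500+0.902600))/(1+1/100) = 8741/10000 ≈ 0.874100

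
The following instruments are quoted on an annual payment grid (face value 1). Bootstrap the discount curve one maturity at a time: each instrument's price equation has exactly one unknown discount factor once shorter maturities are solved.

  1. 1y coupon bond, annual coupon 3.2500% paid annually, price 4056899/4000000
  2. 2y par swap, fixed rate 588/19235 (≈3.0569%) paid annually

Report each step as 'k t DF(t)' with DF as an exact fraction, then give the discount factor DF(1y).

1 1 9823/10000
2 2 2353/2500
DF(1y) = 9823/10000 ≈ 0.982300

step 1 [1y] bond c/1=13/400: DF=(4056899/4000000 − 13/400·(0))/(1+13/400) = 9823/10000 ≈ 0.982300
step 2 [2y] swap r/1=588/19235: DF=(1 − 588/19235·(0.982300))/(1+588/19235) = 2353/2500 ≈ 0.941200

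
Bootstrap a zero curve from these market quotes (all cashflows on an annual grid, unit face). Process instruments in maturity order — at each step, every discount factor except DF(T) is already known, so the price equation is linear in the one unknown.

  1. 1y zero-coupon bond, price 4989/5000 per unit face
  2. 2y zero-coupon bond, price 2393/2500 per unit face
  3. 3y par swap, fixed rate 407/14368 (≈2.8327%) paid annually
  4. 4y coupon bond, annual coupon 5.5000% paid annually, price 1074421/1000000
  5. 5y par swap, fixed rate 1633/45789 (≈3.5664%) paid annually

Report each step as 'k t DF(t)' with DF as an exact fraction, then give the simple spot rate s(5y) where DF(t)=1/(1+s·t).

1 1 4989/5000
2 2 2393/2500
3 3 4593/5000
4 4 4343/5000
5 5 8367/10000
s(5y) = (1/(8367/10000) − 1)/(5) = 1633/41835 ≈ 3.9034%

step 1 [1y] zero: DF = P = 4989/5000 ≈ 0.997800
step 2 [2y] zero: DF = P = 2393/2500 ≈ 0.957200
step 3 [3y] swap r/1=407/14368: DF=(1 − 407/14368·(0.997800+0.957200))/(1+407/14368) = 4593/5000 ≈ 0.918600
step 4 [4y] bond c/1=11/200: DF=(1074421/1000000 − 11/200·(0.997800+0.957200+0.918600))/(1+11/200) = 4343/5000 ≈ 0.868600
step 5 [5y] swap r/1=1633/45789: DF=(1 − 1633/45789·(0.997800+0.957200+0.918600+0.868600))/(1+1633/45789) = 8367/10000 ≈ 0.836700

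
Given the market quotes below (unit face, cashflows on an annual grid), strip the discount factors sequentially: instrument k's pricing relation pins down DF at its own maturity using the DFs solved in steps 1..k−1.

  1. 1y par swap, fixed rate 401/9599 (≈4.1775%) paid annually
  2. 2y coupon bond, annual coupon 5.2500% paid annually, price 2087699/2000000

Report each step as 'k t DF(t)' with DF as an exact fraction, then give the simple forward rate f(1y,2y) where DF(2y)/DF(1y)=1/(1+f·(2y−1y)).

step 1 [1y] swap r/1=401/9599: DF=(1 − 401/9599·(0))/(1+401/9599) = 9599/10000 ≈ 0.959900
step 2 [2y] bond c/1=21/400: DF=(2087699/2000000 − 21/400·(0.959900))/(1+21/400) = 9439/10000 ≈ 0.943900

1 1 9599/10000
2 2 9439/10000
f(1y,2y) = ((9599/10000)/(9439/10000) − 1)/(1) = 160/9439 ≈ 1.6951%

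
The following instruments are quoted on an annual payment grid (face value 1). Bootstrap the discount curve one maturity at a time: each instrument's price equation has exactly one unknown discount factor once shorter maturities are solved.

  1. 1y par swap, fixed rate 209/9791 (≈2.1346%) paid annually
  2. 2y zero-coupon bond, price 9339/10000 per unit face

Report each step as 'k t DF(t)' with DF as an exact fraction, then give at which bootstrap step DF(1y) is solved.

1 1 9791/10000
2 2 9339/10000
DF(1y) is solved at step 1

step 1 [1y] swap r/1=209/9791: DF=(1 − 209/9791·(0))/(1+209/9791) = 9791/10000 ≈ 0.979100
step 2 [2y] zero: DF = P = 9339/10000 ≈ 0.933900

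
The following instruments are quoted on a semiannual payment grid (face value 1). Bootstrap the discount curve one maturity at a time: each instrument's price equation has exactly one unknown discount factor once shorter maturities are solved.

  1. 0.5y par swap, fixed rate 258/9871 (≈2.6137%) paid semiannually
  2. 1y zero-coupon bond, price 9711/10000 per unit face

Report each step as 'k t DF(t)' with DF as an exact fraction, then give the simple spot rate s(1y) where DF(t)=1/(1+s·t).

1 1/2 9871/10000
2 1 9711/10000
s(1y) = (1/(9711/10000) − 1)/(1) = 289/9711 ≈ 2.9760%

step 1 [0.5y] swap r/2=129/9871: DF=(1 − 129/9871·(0))/(1+129/9871) = 9871/10000 ≈ 0.987100
step 2 [1y] zero: DF = P = 9711/10000 ≈ 0.971100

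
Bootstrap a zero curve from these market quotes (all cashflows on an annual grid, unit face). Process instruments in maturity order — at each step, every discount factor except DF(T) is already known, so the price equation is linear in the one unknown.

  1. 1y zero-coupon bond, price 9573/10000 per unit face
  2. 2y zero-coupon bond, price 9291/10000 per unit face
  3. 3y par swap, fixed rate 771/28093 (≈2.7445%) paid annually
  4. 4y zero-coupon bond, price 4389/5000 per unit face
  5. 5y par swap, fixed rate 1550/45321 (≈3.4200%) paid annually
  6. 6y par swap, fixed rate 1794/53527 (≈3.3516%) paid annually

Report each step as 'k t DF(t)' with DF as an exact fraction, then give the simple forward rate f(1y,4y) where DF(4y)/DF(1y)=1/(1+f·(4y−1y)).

1 1 9573/10000
2 2 9291/10000
3 3 9229/10000
4 4 4389/5000
5 5 169/200
6 6 4103/5000
f(1y,4y) = ((9573/10000)/(4389/5000) − 1)/(3) = 265/8778 ≈ 3.0189%

step 1 [1y] zero: DF = P = 9573/10000 ≈ 0.957300
step 2 [2y] zero: DF = P = 9291/10000 ≈ 0.929100
step 3 [3y] swap r/1=771/28093: DF=(1 − 771/28093·(0.957300+0.929100))/(1+771/28093) = 9229/10000 ≈ 0.922900
step 4 [4y] zero: DF = P = 4389/5000 ≈ 0.877800
step 5 [5y] swap r/1=1550/45321: DF=(1 − 1550/45321·(0.957300+0.929100+0.922900+0.877800))/(1+1550/45321) = 169/200 ≈ 0.845000
step 6 [6y] swap r/1=1794/53527: DF=(1 − 1794/53527·(0.957300+0.929100+0.922900+0.877800+0.845000))/(1+1794/53527) = 4103/5000 ≈ 0.820600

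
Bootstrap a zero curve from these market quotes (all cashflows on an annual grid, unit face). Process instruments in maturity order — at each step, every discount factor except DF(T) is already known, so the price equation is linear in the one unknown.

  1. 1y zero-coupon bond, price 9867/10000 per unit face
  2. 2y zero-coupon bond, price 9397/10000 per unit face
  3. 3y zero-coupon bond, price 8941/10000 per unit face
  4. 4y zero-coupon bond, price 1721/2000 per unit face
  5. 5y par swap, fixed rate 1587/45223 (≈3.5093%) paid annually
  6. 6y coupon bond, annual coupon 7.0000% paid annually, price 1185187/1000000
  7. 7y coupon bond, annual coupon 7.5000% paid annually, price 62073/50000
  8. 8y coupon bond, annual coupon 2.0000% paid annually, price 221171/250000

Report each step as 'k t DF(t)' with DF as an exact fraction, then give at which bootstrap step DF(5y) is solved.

1 1 9867/10000
2 2 9397/10000
3 3 8941/10000
4 4 1721/2000
5 5 8413/10000
6 6 4059/5000
7 7 7827/10000
8 8 3737/5000
DF(5y) is solved at step 5

step 1 [1y] zero: DF = P = 9867/10000 ≈ 0.986700
step 2 [2y] zero: DF = P = 9397/10000 ≈ 0.939700
step 3 [3y] zero: DF = P = 8941/10000 ≈ 0.894100
step 4 [4y] zero: DF = P = 1721/2000 ≈ 0.860500
step 5 [5y] swap r/1=1587/45223: DF=(1 − 1587/45223·(0.986700+0.939700+0.894100+0.860500))/(1+1587/45223) = 8413/10000 ≈ 0.841300
step 6 [6y] bond c/1=7/100: DF=(1185187/1000000 − 7/100·(0.986700+0.939700+0.894100+0.860500+0.841300))/(1+7/100) = 4059/5000 ≈ 0.811800
step 7 [7y] bond c/1=3/40: DF=(62073/50000 − 3/40·(0.986700+0.939700+0.894100+0.860500+0.841300+0.811800))/(1+3/40) = 7827/10000 ≈ 0.782700
step 8 [8y] bond c/1=1/50: DF=(221171/250000 − 1/50·(0.986700+0.939700+0.894100+0.860500+0.841300+0.811800+0.782700))/(1+1/50) = 3737/5000 ≈ 0.747400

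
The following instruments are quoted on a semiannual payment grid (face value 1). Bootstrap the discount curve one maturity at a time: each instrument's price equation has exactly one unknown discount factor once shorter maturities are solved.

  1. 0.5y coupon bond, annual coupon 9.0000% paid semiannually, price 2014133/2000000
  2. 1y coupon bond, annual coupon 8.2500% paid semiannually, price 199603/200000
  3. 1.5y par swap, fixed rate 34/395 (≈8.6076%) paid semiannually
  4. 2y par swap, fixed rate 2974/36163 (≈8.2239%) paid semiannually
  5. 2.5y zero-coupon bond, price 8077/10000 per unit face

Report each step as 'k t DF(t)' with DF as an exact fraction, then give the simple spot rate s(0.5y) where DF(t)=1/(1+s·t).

step 1 [0.5y] bond c/2=9/200: DF=(2014133/2000000 − 9/200·(0))/(1+9/200) = 9637/10000 ≈ 0.963700
step 2 [1y] bond c/2=33/800: DF=(199603/200000 − 33/800·(0.963700))/(1+33/800) = 9203/10000 ≈ 0.920300
step 3 [1.5y] swap r/2=17/395: DF=(1 − 17/395·(0.963700+0.920300))/(1+17/395) = 881/1000 ≈ 0.881000
step 4 [2y] swap r/2=1487/36163: DF=(1 − 1487/36163·(0.963700+0.920300+0.881000))/(1+1487/36163) = 8513/10000 ≈ 0.851300
step 5 [2.5y] zero: DF = P = 8077/10000 ≈ 0.807700

1 1/2 9637/10000
2 1 9203/10000
3 3/2 881/1000
4 2 8513/10000
5 5/2 8077/10000
s(0.5y) = (1/(9637/10000) − 1)/(1/2) = 726/9637 ≈ 7.5335%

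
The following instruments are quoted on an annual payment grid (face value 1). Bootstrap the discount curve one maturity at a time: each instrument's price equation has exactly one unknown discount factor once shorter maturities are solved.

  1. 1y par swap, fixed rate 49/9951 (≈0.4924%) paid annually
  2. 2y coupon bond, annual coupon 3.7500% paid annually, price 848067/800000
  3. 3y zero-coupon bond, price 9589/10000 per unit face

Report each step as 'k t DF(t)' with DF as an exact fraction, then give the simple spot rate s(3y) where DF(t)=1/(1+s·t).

step 1 [1y] swap r/1=49/9951: DF=(1 − 49/9951·(0))/(1+49/9951) = 9951/10000 ≈ 0.995100
step 2 [2y] bond c/1=3/80: DF=(848067/800000 − 3/80·(0.995100))/(1+3/80) = 4929/5000 ≈ 0.985800
step 3 [3y] zero: DF = P = 9589/10000 ≈ 0.958900

1 1 9951/10000
2 2 4929/5000
3 3 9589/10000
s(3y) = (1/(9589/10000) − 1)/(3) = 137/9589 ≈ 1.4287%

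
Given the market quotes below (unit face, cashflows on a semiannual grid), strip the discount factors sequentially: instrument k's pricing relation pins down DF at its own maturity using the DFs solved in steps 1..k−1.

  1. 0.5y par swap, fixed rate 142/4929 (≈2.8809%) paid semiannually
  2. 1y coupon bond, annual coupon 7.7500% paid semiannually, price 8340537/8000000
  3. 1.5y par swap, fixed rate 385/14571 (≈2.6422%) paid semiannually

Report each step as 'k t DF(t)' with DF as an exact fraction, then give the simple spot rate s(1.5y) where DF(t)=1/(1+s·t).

step 1 [0.5y] swap r/2=71/4929: DF=(1 − 71/4929·(0))/(1+71/4929) = 4929/5000 ≈ 0.985800
step 2 [1y] bond c/2=31/800: DF=(8340537/8000000 − 31/800·(0.985800))/(1+31/800) = 9669/10000 ≈ 0.966900
step 3 [1.5y] swap r/2=385/29142: DF=(1 − 385/29142·(0.985800+0.966900))/(1+385/29142) = 1923/2000 ≈ 0.961500

1 1/2 4929/5000
2 1 9669/10000
3 3/2 1923/2000
s(1.5y) = (1/(1923/2000) − 1)/(3/2) = 154/5769 ≈ 2.6694%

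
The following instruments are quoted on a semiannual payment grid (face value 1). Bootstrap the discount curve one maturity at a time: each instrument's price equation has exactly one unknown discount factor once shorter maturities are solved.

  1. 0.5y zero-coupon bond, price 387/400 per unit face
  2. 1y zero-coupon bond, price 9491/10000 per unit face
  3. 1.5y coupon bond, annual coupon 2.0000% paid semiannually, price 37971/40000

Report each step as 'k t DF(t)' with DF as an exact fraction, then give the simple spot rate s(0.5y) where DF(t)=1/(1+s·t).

1 1/2 387/400
2 1 9491/10000
3 3/2 9209/10000
s(0.5y) = (1/(387/400) − 1)/(1/2) = 26/387 ≈ 6.7183%

step 1 [0.5y] zero: DF = P = 387/400 ≈ 0.967500
step 2 [1y] zero: DF = P = 9491/10000 ≈ 0.949100
step 3 [1.5y] bond c/2=1/100: DF=(37971/40000 − 1/100·(0.967500+0.949100))/(1+1/100) = 9209/10000 ≈ 0.920900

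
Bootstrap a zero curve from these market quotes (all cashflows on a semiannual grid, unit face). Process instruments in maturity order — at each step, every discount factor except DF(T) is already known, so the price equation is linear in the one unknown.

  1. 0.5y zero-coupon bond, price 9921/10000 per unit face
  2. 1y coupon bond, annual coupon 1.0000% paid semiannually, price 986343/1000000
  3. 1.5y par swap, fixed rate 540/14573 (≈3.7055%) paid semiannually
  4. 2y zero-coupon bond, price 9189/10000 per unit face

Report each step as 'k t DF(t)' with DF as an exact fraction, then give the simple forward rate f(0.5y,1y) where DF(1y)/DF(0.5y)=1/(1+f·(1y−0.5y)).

step 1 [0.5y] zero: DF = P = 9921/10000 ≈ 0.992100
step 2 [1y] bond c/2=1/200: DF=(986343/1000000 − 1/200·(0.992100))/(1+1/200) = 1953/2000 ≈ 0.976500
step 3 [1.5y] swap r/2=270/14573: DF=(1 − 270/14573·(0.992100+0.976500))/(1+270/14573) = 473/500 ≈ 0.946000
step 4 [2y] zero: DF = P = 9189/10000 ≈ 0.918900

1 1/2 9921/10000
2 1 1953/2000
3 3/2 473/500
4 2 9189/10000
f(0.5y,1y) = ((9921/10000)/(1953/2000) − 1)/(1/2) = 104/3255 ≈ 3.1951%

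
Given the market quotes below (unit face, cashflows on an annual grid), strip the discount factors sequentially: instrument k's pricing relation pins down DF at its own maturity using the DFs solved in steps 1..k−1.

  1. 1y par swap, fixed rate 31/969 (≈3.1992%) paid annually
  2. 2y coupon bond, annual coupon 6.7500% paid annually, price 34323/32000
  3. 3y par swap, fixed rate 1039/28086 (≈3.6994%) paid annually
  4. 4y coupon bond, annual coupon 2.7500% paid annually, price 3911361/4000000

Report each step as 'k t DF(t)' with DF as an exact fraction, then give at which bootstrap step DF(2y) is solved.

step 1 [1y] swap r/1=31/969: DF=(1 − 31/969·(0))/(1+31/969) = 969/1000 ≈ 0.969000
step 2 [2y] bond c/1=27/400: DF=(34323/32000 − 27/400·(0.969000))/(1+27/400) = 1887/2000 ≈ 0.943500
step 3 [3y] swap r/1=1039/28086: DF=(1 − 1039/28086·(0.969000+0.943500))/(1+1039/28086) = 8961/10000 ≈ 0.896100
step 4 [4y] bond c/1=11/400: DF=(3911361/4000000 − 11/400·(0.969000+0.943500+0.896100))/(1+11/400) = 1753/2000 ≈ 0.876500

1 1 969/1000
2 2 1887/2000
3 3 8961/10000
4 4 1753/2000
DF(2y) is solved at step 2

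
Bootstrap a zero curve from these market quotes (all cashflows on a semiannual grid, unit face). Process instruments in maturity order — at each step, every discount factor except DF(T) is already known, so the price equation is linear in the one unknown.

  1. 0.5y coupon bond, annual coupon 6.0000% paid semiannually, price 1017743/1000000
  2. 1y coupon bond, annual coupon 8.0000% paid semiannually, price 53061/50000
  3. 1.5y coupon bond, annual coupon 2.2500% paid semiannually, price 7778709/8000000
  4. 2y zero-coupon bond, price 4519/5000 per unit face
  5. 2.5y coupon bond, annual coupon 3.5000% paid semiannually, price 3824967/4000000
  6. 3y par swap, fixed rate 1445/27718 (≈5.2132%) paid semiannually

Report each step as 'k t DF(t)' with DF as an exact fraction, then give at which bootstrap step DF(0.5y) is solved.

1 1/2 9881/10000
2 1 614/625
3 3/2 2349/2500
4 2 4519/5000
5 5/2 4371/5000
6 3 1711/2000
DF(0.5y) is solved at step 1

step 1 [0.5y] bond c/2=3/100: DF=(1017743/1000000 − 3/100·(0))/(1+3/100) = 9881/10000 ≈ 0.988100
step 2 [1y] bond c/2=1/25: DF=(53061/50000 − 1/25·(0.988100))/(1+1/25) = 614/625 ≈ 0.982400
step 3 [1.5y] bond c/2=9/800: DF=(7778709/8000000 − 9/800·(0.988100+0.982400))/(1+9/800) = 2349/2500 ≈ 0.939600
step 4 [2y] zero: DF = P = 4519/5000 ≈ 0.903800
step 5 [2.5y] bond c/2=7/400: DF=(3824967/4000000 − 7/400·(0.988100+0.982400+0.939600+0.903800))/(1+7/400) = 4371/5000 ≈ 0.874200
step 6 [3y] swap r/2=1445/55436: DF=(1 − 1445/55436·(0.988100+0.982400+0.939600+0.903800+0.874200))/(1+1445/55436) = 1711/2000 ≈ 0.855500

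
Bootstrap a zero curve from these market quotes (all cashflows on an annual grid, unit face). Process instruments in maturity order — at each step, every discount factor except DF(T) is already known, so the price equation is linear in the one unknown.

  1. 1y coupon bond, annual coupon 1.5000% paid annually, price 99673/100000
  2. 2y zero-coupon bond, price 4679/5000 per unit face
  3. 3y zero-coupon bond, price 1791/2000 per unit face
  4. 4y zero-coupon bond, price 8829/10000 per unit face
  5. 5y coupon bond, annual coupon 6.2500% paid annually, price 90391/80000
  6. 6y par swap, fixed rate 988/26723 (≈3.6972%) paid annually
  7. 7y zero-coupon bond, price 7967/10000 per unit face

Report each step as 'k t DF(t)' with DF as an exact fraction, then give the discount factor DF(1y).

step 1 [1y] bond c/1=3/200: DF=(99673/100000 − 3/200·(0))/(1+3/200) = 491/500 ≈ 0.982000
step 2 [2y] zero: DF = P = 4679/5000 ≈ 0.935800
step 3 [3y] zero: DF = P = 1791/2000 ≈ 0.895500
step 4 [4y] zero: DF = P = 8829/10000 ≈ 0.882900
step 5 [5y] bond c/1=1/16: DF=(90391/80000 − 1/16·(0.982000+0.935800+0.895500+0.882900))/(1+1/16) = 423/500 ≈ 0.846000
step 6 [6y] swap r/1=988/26723: DF=(1 − 988/26723·(0.982000+0.935800+0.895500+0.882900+0.846000))/(1+988/26723) = 1003/1250 ≈ 0.802400
step 7 [7y] zero: DF = P = 7967/10000 ≈ 0.796700

1 1 491/500
2 2 4679/5000
3 3 1791/2000
4 4 8829/10000
5 5 423/500
6 6 1003/1250
7 7 7967/10000
DF(1y) = 491/500 ≈ 0.982000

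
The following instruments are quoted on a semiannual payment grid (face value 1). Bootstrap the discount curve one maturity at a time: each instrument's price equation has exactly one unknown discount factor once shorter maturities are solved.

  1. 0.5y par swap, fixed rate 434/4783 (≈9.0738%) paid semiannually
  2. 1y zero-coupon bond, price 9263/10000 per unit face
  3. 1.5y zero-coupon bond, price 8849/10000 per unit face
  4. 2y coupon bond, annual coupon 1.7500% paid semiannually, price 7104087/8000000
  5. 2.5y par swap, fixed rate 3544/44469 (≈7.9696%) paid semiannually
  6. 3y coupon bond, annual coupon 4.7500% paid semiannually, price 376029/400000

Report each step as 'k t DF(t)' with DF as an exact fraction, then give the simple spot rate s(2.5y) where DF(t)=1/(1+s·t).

1 1/2 4783/5000
2 1 9263/10000
3 3/2 8849/10000
4 2 8563/10000
5 5/2 2057/2500
6 3 8151/10000
s(2.5y) = (1/(2057/2500) − 1)/(5/2) = 886/10285 ≈ 8.6145%

step 1 [0.5y] swap r/2=217/4783: DF=(1 − 217/4783·(0))/(1+217/4783) = 4783/5000 ≈ 0.956600
step 2 [1y] zero: DF = P = 9263/10000 ≈ 0.926300
step 3 [1.5y] zero: DF = P = 8849/10000 ≈ 0.884900
step 4 [2y] bond c/2=7/800: DF=(7104087/8000000 − 7/800·(0.956600+0.926300+0.884900))/(1+7/800) = 8563/10000 ≈ 0.856300
step 5 [2.5y] swap r/2=1772/44469: DF=(1 − 1772/44469·(0.956600+0.926300+0.884900+0.856300))/(1+1772/44469) = 2057/2500 ≈ 0.822800
step 6 [3y] bond c/2=19/800: DF=(376029/400000 − 19/800·(0.956600+0.926300+0.884900+0.856300+0.822800))/(1+19/800) = 8151/10000 ≈ 0.815100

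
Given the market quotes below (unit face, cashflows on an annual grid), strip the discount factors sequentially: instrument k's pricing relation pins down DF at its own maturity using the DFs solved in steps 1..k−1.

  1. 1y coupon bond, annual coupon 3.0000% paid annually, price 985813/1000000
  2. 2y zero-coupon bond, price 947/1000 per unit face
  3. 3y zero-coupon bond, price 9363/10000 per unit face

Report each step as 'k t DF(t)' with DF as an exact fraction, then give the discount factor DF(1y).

1 1 9571/10000
2 2 947/1000
3 3 9363/10000
DF(1y) = 9571/10000 ≈ 0.957100

step 1 [1y] bond c/1=3/100: DF=(985813/1000000 − 3/100·(0))/(1+3/100) = 9571/10000 ≈ 0.957100
step 2 [2y] zero: DF = P = 947/1000 ≈ 0.947000
step 3 [3y] zero: DF = P = 9363/10000 ≈ 0.936300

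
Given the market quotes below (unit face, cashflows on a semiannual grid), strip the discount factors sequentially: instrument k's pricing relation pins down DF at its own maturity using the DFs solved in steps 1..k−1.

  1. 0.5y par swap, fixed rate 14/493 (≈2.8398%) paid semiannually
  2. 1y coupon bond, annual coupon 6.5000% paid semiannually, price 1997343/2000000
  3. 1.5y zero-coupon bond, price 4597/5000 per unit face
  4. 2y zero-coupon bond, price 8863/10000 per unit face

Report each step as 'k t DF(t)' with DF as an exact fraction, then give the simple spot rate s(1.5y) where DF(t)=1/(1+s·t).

step 1 [0.5y] swap r/2=7/493: DF=(1 − 7/493·(0))/(1+7/493) = 493/500 ≈ 0.986000
step 2 [1y] bond c/2=13/400: DF=(1997343/2000000 − 13/400·(0.986000))/(1+13/400) = 4681/5000 ≈ 0.936200
step 3 [1.5y] zero: DF = P = 4597/5000 ≈ 0.919400
step 4 [2y] zero: DF = P = 8863/10000 ≈ 0.886300

1 1/2 493/500
2 1 4681/5000
3 3/2 4597/5000
4 2 8863/10000
s(1.5y) = (1/(4597/5000) − 1)/(3/2) = 806/13791 ≈ 5.8444%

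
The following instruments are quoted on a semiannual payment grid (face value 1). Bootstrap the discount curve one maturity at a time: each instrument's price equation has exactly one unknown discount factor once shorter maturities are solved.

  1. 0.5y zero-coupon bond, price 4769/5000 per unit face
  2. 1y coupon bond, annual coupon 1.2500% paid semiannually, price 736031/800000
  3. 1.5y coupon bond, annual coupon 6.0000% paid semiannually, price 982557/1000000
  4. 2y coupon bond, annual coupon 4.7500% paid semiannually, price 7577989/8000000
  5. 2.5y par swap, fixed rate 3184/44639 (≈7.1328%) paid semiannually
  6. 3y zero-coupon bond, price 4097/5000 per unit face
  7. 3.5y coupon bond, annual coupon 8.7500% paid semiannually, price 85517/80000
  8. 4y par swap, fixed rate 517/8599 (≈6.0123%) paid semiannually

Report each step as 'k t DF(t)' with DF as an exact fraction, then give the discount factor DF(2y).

step 1 [0.5y] zero: DF = P = 4769/5000 ≈ 0.953800
step 2 [1y] bond c/2=1/160: DF=(736031/800000 − 1/160·(0.953800))/(1+1/160) = 2271/2500 ≈ 0.908400
step 3 [1.5y] bond c/2=3/100: DF=(982557/1000000 − 3/100·(0.953800+0.908400))/(1+3/100) = 8997/10000 ≈ 0.899700
step 4 [2y] bond c/2=19/800: DF=(7577989/8000000 − 19/800·(0.953800+0.908400+0.899700))/(1+19/800) = 2153/2500 ≈ 0.861200
step 5 [2.5y] swap r/2=1592/44639: DF=(1 − 1592/44639·(0.953800+0.908400+0.899700+0.861200))/(1+1592/44639) = 1051/1250 ≈ 0.840800
step 6 [3y] zero: DF = P = 4097/5000 ≈ 0.819400
step 7 [3.5y] bond c/2=7/160: DF=(85517/80000 − 7/160·(0.953800+0.908400+0.899700+0.861200+0.840800+0.819400))/(1+7/160) = 8027/10000 ≈ 0.802700
step 8 [4y] swap r/2=517/17198: DF=(1 − 517/17198·(0.953800+0.908400+0.899700+0.861200+0.840800+0.819400+0.802700))/(1+517/17198) = 1983/2500 ≈ 0.793200

1 1/2 4769/5000
2 1 2271/2500
3 3/2 8997/10000
4 2 2153/2500
5 5/2 1051/1250
6 3 4097/5000
7 7/2 8027/10000
8 4 1983/2500
DF(2y) = 2153/2500 ≈ 0.861200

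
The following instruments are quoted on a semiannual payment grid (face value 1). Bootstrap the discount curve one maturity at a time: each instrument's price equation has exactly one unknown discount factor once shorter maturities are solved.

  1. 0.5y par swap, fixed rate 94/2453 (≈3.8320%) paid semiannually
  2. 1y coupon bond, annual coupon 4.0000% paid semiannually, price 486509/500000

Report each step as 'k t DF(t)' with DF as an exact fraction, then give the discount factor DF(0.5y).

step 1 [0.5y] swap r/2=47/2453: DF=(1 − 47/2453·(0))/(1+47/2453) = 2453/2500 ≈ 0.981200
step 2 [1y] bond c/2=1/50: DF=(486509/500000 − 1/50·(0.981200))/(1+1/50) = 9347/10000 ≈ 0.934700

1 1/2 2453/2500
2 1 9347/10000
DF(0.5y) = 2453/2500 ≈ 0.981200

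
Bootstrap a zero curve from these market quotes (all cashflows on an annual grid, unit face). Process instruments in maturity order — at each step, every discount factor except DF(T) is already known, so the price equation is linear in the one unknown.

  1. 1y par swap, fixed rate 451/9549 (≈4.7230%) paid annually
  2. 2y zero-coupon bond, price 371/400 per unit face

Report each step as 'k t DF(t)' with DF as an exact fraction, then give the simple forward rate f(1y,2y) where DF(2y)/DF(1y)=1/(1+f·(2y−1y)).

1 1 9549/10000
2 2 371/400
f(1y,2y) = ((9549/10000)/(371/400) − 1)/(1) = 274/9275 ≈ 2.9542%

step 1 [1y] swap r/1=451/9549: DF=(1 − 451/9549·(0))/(1+451/9549) = 9549/10000 ≈ 0.954900
step 2 [2y] zero: DF = P = 371/400 ≈ 0.927500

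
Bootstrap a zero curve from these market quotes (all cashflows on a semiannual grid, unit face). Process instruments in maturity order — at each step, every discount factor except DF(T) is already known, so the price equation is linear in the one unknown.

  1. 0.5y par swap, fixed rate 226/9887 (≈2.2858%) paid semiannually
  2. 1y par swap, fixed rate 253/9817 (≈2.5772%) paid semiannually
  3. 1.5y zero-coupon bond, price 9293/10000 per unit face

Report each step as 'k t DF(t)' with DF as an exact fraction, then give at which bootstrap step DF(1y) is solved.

1 1/2 9887/10000
2 1 9747/10000
3 3/2 9293/10000
DF(1y) is solved at step 2

step 1 [0.5y] swap r/2=113/9887: DF=(1 − 113/9887·(0))/(1+113/9887) = 9887/10000 ≈ 0.988700
step 2 [1y] swap r/2=253/19634: DF=(1 − 253/19634·(0.988700))/(1+253/19634) = 9747/10000 ≈ 0.974700
step 3 [1.5y] zero: DF = P = 9293/10000 ≈ 0.929300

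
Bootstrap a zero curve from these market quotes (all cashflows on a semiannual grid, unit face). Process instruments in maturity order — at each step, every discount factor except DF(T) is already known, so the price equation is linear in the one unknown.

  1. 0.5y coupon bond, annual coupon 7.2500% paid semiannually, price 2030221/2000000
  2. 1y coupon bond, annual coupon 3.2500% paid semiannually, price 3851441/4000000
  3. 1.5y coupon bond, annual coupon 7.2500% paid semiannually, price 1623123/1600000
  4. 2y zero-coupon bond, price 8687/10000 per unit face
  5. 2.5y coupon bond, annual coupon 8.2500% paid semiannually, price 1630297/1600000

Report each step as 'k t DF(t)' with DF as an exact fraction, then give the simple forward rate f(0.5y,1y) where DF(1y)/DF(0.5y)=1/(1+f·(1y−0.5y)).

step 1 [0.5y] bond c/2=29/800: DF=(2030221/2000000 − 29/800·(0))/(1+29/800) = 2449/2500 ≈ 0.979600
step 2 [1y] bond c/2=13/800: DF=(3851441/4000000 − 13/800·(0.979600))/(1+13/800) = 4659/5000 ≈ 0.931800
step 3 [1.5y] bond c/2=29/800: DF=(1623123/1600000 − 29/800·(0.979600+0.931800))/(1+29/800) = 9121/10000 ≈ 0.912100
step 4 [2y] zero: DF = P = 8687/10000 ≈ 0.868700
step 5 [2.5y] bond c/2=33/800: DF=(1630297/1600000 − 33/800·(0.979600+0.931800+0.912100+0.868700))/(1+33/800) = 8323/10000 ≈ 0.832300

1 1/2 2449/2500
2 1 4659/5000
3 3/2 9121/10000
4 2 8687/10000
5 5/2 8323/10000
f(0.5y,1y) = ((2449/2500)/(4659/5000) − 1)/(1/2) = 478/4659 ≈ 10.2597%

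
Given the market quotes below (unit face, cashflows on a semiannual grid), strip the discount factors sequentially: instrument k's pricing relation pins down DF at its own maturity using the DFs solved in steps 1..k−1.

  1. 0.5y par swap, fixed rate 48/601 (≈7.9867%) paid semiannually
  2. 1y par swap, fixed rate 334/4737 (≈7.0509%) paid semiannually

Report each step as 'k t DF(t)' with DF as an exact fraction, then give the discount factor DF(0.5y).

1 1/2 601/625
2 1 2333/2500
DF(0.5y) = 601/625 ≈ 0.961600

step 1 [0.5y] swap r/2=24/601: DF=(1 − 24/601·(0))/(1+24/601) = 601/625 ≈ 0.961600
step 2 [1y] swap r/2=167/4737: DF=(1 − 167/4737·(0.961600))/(1+167/4737) = 2333/2500 ≈ 0.933200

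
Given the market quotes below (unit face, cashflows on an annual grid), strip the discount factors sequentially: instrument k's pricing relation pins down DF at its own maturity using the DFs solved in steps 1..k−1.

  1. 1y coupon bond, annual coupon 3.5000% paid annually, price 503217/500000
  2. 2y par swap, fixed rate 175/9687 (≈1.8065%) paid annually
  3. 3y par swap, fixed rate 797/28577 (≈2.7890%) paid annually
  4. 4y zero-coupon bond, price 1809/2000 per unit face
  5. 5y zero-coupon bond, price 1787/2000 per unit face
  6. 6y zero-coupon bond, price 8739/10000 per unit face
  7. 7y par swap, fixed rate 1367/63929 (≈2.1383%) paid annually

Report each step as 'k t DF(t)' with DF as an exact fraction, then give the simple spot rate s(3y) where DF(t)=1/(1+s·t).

1 1 2431/2500
2 2 193/200
3 3 9203/10000
4 4 1809/2000
5 5 1787/2000
6 6 8739/10000
7 7 8633/10000
s(3y) = (1/(9203/10000) − 1)/(3) = 797/27609 ≈ 2.8867%

step 1 [1y] bond c/1=7/200: DF=(503217/500000 − 7/200·(0))/(1+7/200) = 2431/2500 ≈ 0.972400
step 2 [2y] swap r/1=175/9687: DF=(1 − 175/9687·(0.972400))/(1+175/9687) = 193/200 ≈ 0.965000
step 3 [3y] swap r/1=797/28577: DF=(1 − 797/28577·(0.972400+0.965000))/(1+797/28577) = 9203/10000 ≈ 0.920300
step 4 [4y] zero: DF = P = 1809/2000 ≈ 0.904500
step 5 [5y] zero: DF = P = 1787/2000 ≈ 0.893500
step 6 [6y] zero: DF = P = 8739/10000 ≈ 0.873900
step 7 [7y] swap r/1=1367/63929: DF=(1 − 1367/63929·(0.972400+0.965000+0.920300+0.904500+0.893500+0.873900))/(1+1367/63929) = 8633/10000 ≈ 0.863300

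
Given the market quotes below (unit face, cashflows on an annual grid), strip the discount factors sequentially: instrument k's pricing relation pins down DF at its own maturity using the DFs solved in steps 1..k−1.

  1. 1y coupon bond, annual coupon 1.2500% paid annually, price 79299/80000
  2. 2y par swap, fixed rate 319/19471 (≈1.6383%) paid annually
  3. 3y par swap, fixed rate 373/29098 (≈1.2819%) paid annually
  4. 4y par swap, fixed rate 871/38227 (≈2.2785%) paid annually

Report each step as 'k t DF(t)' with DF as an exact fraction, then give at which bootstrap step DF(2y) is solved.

step 1 [1y] bond c/1=1/80: DF=(79299/80000 − 1/80·(0))/(1+1/80) = 979/1000 ≈ 0.979000
step 2 [2y] swap r/1=319/19471: DF=(1 − 319/19471·(0.979000))/(1+319/19471) = 9681/10000 ≈ 0.968100
step 3 [3y] swap r/1=373/29098: DF=(1 − 373/29098·(0.979000+0.968100))/(1+373/29098) = 9627/10000 ≈ 0.962700
step 4 [4y] swap r/1=871/38227: DF=(1 − 871/38227·(0.979000+0.968100+0.962700))/(1+871/38227) = 9129/10000 ≈ 0.912900

1 1 979/1000
2 2 9681/10000
3 3 9627/10000
4 4 9129/10000
DF(2y) is solved at step 2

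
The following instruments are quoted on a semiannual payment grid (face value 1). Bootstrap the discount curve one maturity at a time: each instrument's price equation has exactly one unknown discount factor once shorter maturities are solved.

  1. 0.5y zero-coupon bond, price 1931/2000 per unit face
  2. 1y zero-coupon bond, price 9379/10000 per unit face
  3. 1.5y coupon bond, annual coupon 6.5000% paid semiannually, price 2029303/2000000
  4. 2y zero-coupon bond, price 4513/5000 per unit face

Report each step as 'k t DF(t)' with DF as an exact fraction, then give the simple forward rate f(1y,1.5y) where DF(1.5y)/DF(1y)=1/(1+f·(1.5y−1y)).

step 1 [0.5y] zero: DF = P = 1931/2000 ≈ 0.965500
step 2 [1y] zero: DF = P = 9379/10000 ≈ 0.937900
step 3 [1.5y] bond c/2=13/400: DF=(2029303/2000000 − 13/400·(0.965500+0.937900))/(1+13/400) = 2307/2500 ≈ 0.922800
step 4 [2y] zero: DF = P = 4513/5000 ≈ 0.902600

1 1/2 1931/2000
2 1 9379/10000
3 3/2 2307/2500
4 2 4513/5000
f(1y,1.5y) = ((9379/10000)/(2307/2500) − 1)/(1/2) = 151/4614 ≈ 3.2726%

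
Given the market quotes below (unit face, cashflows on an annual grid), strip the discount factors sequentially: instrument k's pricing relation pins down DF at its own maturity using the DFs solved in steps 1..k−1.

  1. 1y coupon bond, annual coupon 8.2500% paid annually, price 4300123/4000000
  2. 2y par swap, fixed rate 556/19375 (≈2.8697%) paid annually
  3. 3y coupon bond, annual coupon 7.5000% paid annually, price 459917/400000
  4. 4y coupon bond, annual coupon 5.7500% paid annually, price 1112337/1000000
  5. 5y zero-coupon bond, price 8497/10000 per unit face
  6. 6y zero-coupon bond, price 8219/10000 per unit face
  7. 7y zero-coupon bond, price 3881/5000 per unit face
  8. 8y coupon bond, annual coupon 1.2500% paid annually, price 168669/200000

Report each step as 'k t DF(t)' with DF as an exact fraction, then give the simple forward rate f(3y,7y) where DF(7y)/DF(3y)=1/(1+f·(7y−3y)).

step 1 [1y] bond c/1=33/400: DF=(4300123/4000000 − 33/400·(0))/(1+33/400) = 9931/10000 ≈ 0.993100
step 2 [2y] swap r/1=556/19375: DF=(1 − 556/19375·(0.993100))/(1+556/19375) = 2361/2500 ≈ 0.944400
step 3 [3y] bond c/1=3/40: DF=(459917/400000 − 3/40·(0.993100+0.944400))/(1+3/40) = 584/625 ≈ 0.934400
step 4 [4y] bond c/1=23/400: DF=(1112337/1000000 − 23/400·(0.993100+0.944400+0.934400))/(1+23/400) = 8957/10000 ≈ 0.895700
step 5 [5y] zero: DF = P = 8497/10000 ≈ 0.849700
step 6 [6y] zero: DF = P = 8219/10000 ≈ 0.821900
step 7 [7y] zero: DF = P = 3881/5000 ≈ 0.776200
step 8 [8y] bond c/1=1/80: DF=(168669/200000 − 1/80·(0.993100+0.944400+0.934400+0.895700+0.849700+0.821900+0.776200))/(1+1/80) = 3781/5000 ≈ 0.756200

1 1 9931/10000
2 2 2361/2500
3 3 584/625
4 4 8957/10000
5 5 8497/10000
6 6 8219/10000
7 7 3881/5000
8 8 3781/5000
f(3y,7y) = ((584/625)/(3881/5000) − 1)/(4) = 791/15524 ≈ 5.0953%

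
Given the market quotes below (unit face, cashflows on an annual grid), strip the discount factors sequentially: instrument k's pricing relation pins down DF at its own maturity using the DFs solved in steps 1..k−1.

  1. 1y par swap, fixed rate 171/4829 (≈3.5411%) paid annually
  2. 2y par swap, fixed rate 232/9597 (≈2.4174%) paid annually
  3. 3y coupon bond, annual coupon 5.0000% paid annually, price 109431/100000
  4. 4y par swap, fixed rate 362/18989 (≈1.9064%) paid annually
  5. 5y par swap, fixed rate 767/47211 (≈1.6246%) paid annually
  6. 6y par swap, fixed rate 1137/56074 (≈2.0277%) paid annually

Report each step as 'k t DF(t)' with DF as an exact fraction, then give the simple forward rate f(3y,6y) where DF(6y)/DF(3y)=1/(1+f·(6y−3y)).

1 1 4829/5000
2 2 596/625
3 3 2377/2500
4 4 2319/2500
5 5 9233/10000
6 6 8863/10000
f(3y,6y) = ((2377/2500)/(8863/10000) − 1)/(3) = 215/8863 ≈ 2.4258%

step 1 [1y] swap r/1=171/4829: DF=(1 − 171/4829·(0))/(1+171/4829) = 4829/5000 ≈ 0.965800
step 2 [2y] swap r/1=232/9597: DF=(1 − 232/9597·(0.965800))/(1+232/9597) = 596/625 ≈ 0.953600
step 3 [3y] bond c/1=1/20: DF=(109431/100000 − 1/20·(0.965800+0.953600))/(1+1/20) = 2377/2500 ≈ 0.950800
step 4 [4y] swap r/1=362/18989: DF=(1 − 362/18989·(0.965800+0.953600+0.950800))/(1+362/18989) = 2319/2500 ≈ 0.927600
step 5 [5y] swap r/1=767/47211: DF=(1 − 767/47211·(0.965800+0.953600+0.950800+0.927600))/(1+767/47211) = 9233/10000 ≈ 0.923300
step 6 [6y] swap r/1=1137/56074: DF=(1 − 1137/56074·(0.965800+0.953600+0.950800+0.927600+0.923300))/(1+1137/56074) = 8863/10000 ≈ 0.886300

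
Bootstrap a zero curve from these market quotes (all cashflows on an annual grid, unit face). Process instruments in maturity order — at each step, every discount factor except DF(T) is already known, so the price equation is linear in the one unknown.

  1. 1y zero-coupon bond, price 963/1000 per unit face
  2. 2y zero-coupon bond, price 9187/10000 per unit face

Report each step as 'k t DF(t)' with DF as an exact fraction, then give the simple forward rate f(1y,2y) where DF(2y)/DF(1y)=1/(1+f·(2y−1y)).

step 1 [1y] zero: DF = P = 963/1000 ≈ 0.963000
step 2 [2y] zero: DF = P = 9187/10000 ≈ 0.918700

1 1 963/1000
2 2 9187/10000
f(1y,2y) = ((963/1000)/(9187/10000) − 1)/(1) = 443/9187 ≈ 4.8220%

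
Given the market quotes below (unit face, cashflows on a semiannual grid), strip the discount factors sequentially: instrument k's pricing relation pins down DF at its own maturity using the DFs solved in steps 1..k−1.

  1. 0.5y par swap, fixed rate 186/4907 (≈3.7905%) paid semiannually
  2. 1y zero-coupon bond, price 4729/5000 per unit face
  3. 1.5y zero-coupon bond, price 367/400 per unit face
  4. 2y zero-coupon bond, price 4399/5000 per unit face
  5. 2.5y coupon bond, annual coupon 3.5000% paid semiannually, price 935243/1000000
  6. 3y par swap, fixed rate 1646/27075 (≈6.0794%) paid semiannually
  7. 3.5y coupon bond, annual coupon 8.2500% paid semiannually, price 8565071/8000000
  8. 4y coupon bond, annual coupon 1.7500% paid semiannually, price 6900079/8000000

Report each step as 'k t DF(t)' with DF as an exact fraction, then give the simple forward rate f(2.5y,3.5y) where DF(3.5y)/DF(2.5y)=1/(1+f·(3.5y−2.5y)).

1 1/2 4907/5000
2 1 4729/5000
3 3/2 367/400
4 2 4399/5000
5 5/2 8551/10000
6 3 4177/5000
7 7/2 8137/10000
8 4 801/1000
f(2.5y,3.5y) = ((8551/10000)/(8137/10000) − 1)/(1) = 414/8137 ≈ 5.0879%

step 1 [0.5y] swap r/2=93/4907: DF=(1 − 93/4907·(0))/(1+93/4907) = 4907/5000 ≈ 0.981400
step 2 [1y] zero: DF = P = 4729/5000 ≈ 0.945800
step 3 [1.5y] zero: DF = P = 367/400 ≈ 0.917500
step 4 [2y] zero: DF = P = 4399/5000 ≈ 0.879800
step 5 [2.5y] bond c/2=7/400: DF=(935243/1000000 − 7/400·(0.981400+0.945800+0.917500+0.879800))/(1+7/400) = 8551/10000 ≈ 0.855100
step 6 [3y] swap r/2=823/27075: DF=(1 − 823/27075·(0.981400+0.945800+0.917500+0.879800+0.855100))/(1+823/27075) = 4177/5000 ≈ 0.835400
step 7 [3.5y] bond c/2=33/800: DF=(8565071/8000000 − 33/800·(0.981400+0.945800+0.917500+0.879800+0.855100+0.835400))/(1+33/800) = 8137/10000 ≈ 0.813700
step 8 [4y] bond c/2=7/800: DF=(6900079/8000000 − 7/800·(0.981400+0.945800+0.917500+0.879800+0.855100+0.835400+0.813700))/(1+7/800) = 801/1000 ≈ 0.801000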